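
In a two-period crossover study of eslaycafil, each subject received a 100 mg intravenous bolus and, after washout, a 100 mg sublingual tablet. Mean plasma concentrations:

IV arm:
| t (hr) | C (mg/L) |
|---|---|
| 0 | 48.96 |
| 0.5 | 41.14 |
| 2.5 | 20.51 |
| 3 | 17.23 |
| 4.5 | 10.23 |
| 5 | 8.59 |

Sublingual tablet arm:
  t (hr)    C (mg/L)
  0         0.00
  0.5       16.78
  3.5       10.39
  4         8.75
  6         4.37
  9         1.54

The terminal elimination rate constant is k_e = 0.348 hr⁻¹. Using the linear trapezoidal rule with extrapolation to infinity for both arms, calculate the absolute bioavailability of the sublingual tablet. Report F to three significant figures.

F = 0.530

Trapezoidal AUC_0→5 (IV):
  [0→0.5]: (48.96+41.14)/2 × 0.5 = 22.525
  [0.5→2.5]: (41.14+20.51)/2 × 2 = 61.65
  [2.5→3]: (20.51+17.23)/2 × 0.5 = 9.435
  [3→4.5]: (17.23+10.23)/2 × 1.5 = 20.595
  [4.5→5]: (10.23+8.59)/2 × 0.5 = 4.705
  Sum = 118.91 mg/L·hr
IV tail: 8.59/0.348 = 24.684; AUC_iv,0→∞ = 118.91 + 24.684 = 143.594 mg/L·hr
Trapezoidal AUC_0→9 (sublingual tablet):
  [0→0.5]: (0.00+16.78)/2 × 0.5 = 4.195
  [0.5→3.5]: (16.78+10.39)/2 × 3 = 40.755
  [3.5→4]: (10.39+8.75)/2 × 0.5 = 4.785
  [4→6]: (8.75+4.37)/2 × 2 = 13.12
  [6→9]: (4.37+1.54)/2 × 3 = 8.865
  Sum = 71.72 mg/L·hr
sublingual tablet tail: 1.54/0.348 = 4.425; AUC_ev,0→∞ = 71.72 + 4.425 = 76.145 mg/L·hr
F = (AUC_ev/D_ev)/(AUC_iv/D_iv) = (76.145/100)/(143.594/100) = 0.76145/1.43594 = 0.5303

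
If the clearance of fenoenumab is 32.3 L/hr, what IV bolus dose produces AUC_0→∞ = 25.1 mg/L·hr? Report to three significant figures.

Dose = 811 mg

Dose_iv = CL × AUC_0→∞
     = 32.3 × 25.1 = 810.73 mg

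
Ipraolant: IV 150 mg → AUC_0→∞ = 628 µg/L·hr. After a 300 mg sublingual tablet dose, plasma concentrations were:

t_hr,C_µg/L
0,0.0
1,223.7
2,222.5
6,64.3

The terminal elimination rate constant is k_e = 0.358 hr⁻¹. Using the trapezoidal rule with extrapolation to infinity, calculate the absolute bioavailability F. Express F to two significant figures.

F = 0.87

Trapezoidal AUC_0→6 (sublingual tablet):
  [0→1]: (0.0+223.7)/2 × 1 = 111.85
  [1→2]: (223.7+222.5)/2 × 1 = 223.1
  [2→6]: (222.5+64.3)/2 × 4 = 573.6
  Sum = 908.55 µg/L·hr
Tail: C_last/k_e = 64.3/0.358 = 179.609
AUC_0→∞ (sublingual tablet) = 908.55 + 179.609 = 1088.159 µg/L·hr
F = (AUC_ev/D_ev)/(AUC_iv/D_iv) = (1088.159/300)/(628/150) = 3.6272/4.18667 = 0.8664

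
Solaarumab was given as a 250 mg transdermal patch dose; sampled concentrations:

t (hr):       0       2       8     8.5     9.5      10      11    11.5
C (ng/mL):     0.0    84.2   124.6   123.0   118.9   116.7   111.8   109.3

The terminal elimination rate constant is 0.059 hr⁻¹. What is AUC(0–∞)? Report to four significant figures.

Trapezoidal AUC_0→11.5:
  [0→2]: (0.0+84.2)/2 × 2 = 84.2
  [2→8]: (84.2+124.6)/2 × 6 = 626.4
  [8→8.5]: (124.6+123.0)/2 × 0.5 = 61.9
  [8.5→9.5]: (123.0+118.9)/2 × 1 = 120.95
  [9.5→10]: (118.9+116.7)/2 × 0.5 = 58.9
  [10→11]: (116.7+111.8)/2 × 1 = 114.25
  [11→11.5]: (111.8+109.3)/2 × 0.5 = 55.275
  Sum = 1121.875 ng/mL·hr
Extrapolated tail: C_last / k_e = 109.3 / 0.059 = 1852.542
AUC_0→∞ = 1121.875 + 1852.542 = 2974.417 ng/mL·hr

AUC = 2974 ng/mL·hr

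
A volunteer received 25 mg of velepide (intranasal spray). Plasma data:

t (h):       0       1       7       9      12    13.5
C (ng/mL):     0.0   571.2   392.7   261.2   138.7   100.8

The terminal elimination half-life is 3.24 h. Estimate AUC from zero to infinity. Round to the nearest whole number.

Trapezoidal AUC_0→13.5:
  [0→1]: (0.0+571.2)/2 × 1 = 285.6
  [1→7]: (571.2+392.7)/2 × 6 = 2891.7
  [7→9]: (392.7+261.2)/2 × 2 = 653.9
  [9→12]: (261.2+138.7)/2 × 3 = 599.85
  [12→13.5]: (138.7+100.8)/2 × 1.5 = 179.625
  Sum = 4610.675 ng/mL·h
k_e = ln2 / t½ = 0.693147 / 3.24 = 0.2139 h^-1
Extrapolated tail: C_last / k_e = 100.8 / 0.2139 = 471.248
AUC_0→∞ = 4610.675 + 471.248 = 5081.923 ng/mL·h

AUC = 5082 ng/mL·h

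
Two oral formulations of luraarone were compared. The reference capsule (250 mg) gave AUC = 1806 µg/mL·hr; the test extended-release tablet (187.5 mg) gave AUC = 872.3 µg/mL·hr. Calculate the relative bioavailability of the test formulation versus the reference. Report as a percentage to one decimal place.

F_rel = (AUC_test/D_test) / (AUC_ref/D_ref)
      = (872.3/187.5) / (1806/250)
      = 4.65227 / 7.224 = 0.6440 = 64.40%

F_rel = 64.4%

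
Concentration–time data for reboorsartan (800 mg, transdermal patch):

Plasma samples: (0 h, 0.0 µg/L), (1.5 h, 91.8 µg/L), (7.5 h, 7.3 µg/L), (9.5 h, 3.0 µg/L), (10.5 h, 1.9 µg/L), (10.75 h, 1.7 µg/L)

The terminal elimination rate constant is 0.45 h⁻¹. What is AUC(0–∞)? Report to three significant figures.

Trapezoidal AUC_0→10.75:
  [0→1.5]: (0.0+91.8)/2 × 1.5 = 68.85
  [1.5→7.5]: (91.8+7.3)/2 × 6 = 297.3
  [7.5→9.5]: (7.3+3.0)/2 × 2 = 10.3
  [9.5→10.5]: (3.0+1.9)/2 × 1 = 2.45
  [10.5→10.75]: (1.9+1.7)/2 × 0.25 = 0.45
  Sum = 379.35 µg/L·h
Extrapolated tail: C_last / k_e = 1.7 / 0.45 = 3.778
AUC_0→∞ = 379.35 + 3.778 = 383.128 µg/L·h

AUC = 383 µg/L·h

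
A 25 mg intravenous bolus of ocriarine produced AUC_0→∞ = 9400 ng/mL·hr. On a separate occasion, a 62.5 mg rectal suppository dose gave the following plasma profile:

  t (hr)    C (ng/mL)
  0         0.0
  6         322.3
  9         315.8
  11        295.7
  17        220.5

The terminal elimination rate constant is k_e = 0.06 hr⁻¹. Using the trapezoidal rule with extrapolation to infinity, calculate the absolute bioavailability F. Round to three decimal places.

Trapezoidal AUC_0→17 (rectal suppository):
  [0→6]: (0.0+322.3)/2 × 6 = 966.9
  [6→9]: (322.3+315.8)/2 × 3 = 957.15
  [9→11]: (315.8+295.7)/2 × 2 = 611.5
  [11→17]: (295.7+220.5)/2 × 6 = 1548.6
  Sum = 4084.15 ng/mL·hr
Tail: C_last/k_e = 220.5/0.06 = 3675.000
AUC_0→∞ (rectal suppository) = 4084.15 + 3675.000 = 7759.15 ng/mL·hr
F = (AUC_ev/D_ev)/(AUC_iv/D_iv) = (7759.15/62.5)/(9400/25) = 124.1464/376 = 0.3302

F = 0.330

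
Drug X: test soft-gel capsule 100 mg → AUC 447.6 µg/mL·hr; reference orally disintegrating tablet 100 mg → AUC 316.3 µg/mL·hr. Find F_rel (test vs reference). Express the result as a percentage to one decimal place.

F_rel = (AUC_test/D_test) / (AUC_ref/D_ref)
      = (447.6/100) / (316.3/100)
      = 4.476 / 3.163 = 1.4151 = 141.51%

F_rel = 141.5%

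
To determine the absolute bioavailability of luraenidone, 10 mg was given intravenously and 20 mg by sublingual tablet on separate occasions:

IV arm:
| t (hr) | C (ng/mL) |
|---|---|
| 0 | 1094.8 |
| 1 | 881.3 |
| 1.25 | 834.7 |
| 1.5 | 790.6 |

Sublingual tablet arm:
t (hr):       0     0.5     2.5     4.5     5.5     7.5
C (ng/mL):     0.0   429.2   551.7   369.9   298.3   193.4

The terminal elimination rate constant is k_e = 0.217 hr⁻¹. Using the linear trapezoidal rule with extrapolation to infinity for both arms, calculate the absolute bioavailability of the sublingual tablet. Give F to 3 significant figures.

F = 0.369

Trapezoidal AUC_0→1.5 (IV):
  [0→1]: (1094.8+881.3)/2 × 1 = 988.05
  [1→1.25]: (881.3+834.7)/2 × 0.25 = 214.5
  [1.25→1.5]: (834.7+790.6)/2 × 0.25 = 203.1625
  Sum = 1405.7125 ng/mL·hr
IV tail: 790.6/0.217 = 3643.318; AUC_iv,0→∞ = 1405.7125 + 3643.318 = 5049.0305 ng/mL·hr
Trapezoidal AUC_0→7.5 (sublingual tablet):
  [0→0.5]: (0.0+429.2)/2 × 0.5 = 107.3
  [0.5→2.5]: (429.2+551.7)/2 × 2 = 980.9
  [2.5→4.5]: (551.7+369.9)/2 × 2 = 921.6
  [4.5→5.5]: (369.9+298.3)/2 × 1 = 334.1
  [5.5→7.5]: (298.3+193.4)/2 × 2 = 491.7
  Sum = 2835.6 ng/mL·hr
sublingual tablet tail: 193.4/0.217 = 891.244; AUC_ev,0→∞ = 2835.6 + 891.244 = 3726.844 ng/mL·hr
F = (AUC_ev/D_ev)/(AUC_iv/D_iv) = (3726.844/20)/(5049.0305/10) = 186.3422/504.90305 = 0.3691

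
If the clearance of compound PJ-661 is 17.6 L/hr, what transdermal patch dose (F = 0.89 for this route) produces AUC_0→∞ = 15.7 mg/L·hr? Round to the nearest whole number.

Dose = CL × AUC_0→∞ / F
     = 17.6 × 15.7 / 0.89 = 310.472 mg

Dose = 310 mg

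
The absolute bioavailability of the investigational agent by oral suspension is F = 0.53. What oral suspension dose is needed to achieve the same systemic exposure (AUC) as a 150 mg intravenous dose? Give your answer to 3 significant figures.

For equal systemic exposure: F × D_ev = D_iv
D_ev = D_iv / F = 150 / 0.53 = 283.019 mg

D_oral = 283 mg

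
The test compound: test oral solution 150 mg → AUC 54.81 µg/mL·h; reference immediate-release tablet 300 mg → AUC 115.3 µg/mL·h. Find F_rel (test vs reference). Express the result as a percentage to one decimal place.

F_rel = (AUC_test/D_test) / (AUC_ref/D_ref)
      = (54.81/150) / (115.3/300)
      = 0.3654 / 0.384333 = 0.9507 = 95.07%

F_rel = 95.1%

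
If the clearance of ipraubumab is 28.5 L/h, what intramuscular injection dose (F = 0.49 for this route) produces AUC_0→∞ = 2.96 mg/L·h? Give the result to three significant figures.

Dose = CL × AUC_0→∞ / F
     = 28.5 × 2.96 / 0.49 = 172.163 mg

Dose = 172 mg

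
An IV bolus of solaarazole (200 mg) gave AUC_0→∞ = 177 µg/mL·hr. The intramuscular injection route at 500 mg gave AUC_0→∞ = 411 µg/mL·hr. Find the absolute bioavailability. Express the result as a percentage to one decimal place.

F = 92.9%

F = (AUC_ev / D_ev) / (AUC_iv / D_iv)
  = (411/500) / (177/200)
  = 0.822 / 0.885 = 0.9288
  = 92.88%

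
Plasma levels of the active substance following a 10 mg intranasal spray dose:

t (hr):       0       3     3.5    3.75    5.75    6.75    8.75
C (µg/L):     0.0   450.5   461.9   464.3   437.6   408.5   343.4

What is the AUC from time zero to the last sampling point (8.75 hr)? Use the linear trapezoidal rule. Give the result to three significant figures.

Trapezoidal AUC_0→8.75:
  [0→3]: (0.0+450.5)/2 × 3 = 675.75
  [3→3.5]: (450.5+461.9)/2 × 0.5 = 228.1
  [3.5→3.75]: (461.9+464.3)/2 × 0.25 = 115.775
  [3.75→5.75]: (464.3+437.6)/2 × 2 = 901.9
  [5.75→6.75]: (437.6+408.5)/2 × 1 = 423.05
  [6.75→8.75]: (408.5+343.4)/2 × 2 = 751.9
  Sum = 3096.475 µg/L·hr

AUC = 3100 µg/L·hr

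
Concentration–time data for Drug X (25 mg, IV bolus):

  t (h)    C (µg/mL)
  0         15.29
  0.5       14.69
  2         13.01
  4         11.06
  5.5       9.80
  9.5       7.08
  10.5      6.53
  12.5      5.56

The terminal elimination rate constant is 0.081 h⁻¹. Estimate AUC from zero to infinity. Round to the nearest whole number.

AUC = 189 µg/mL·h

Trapezoidal AUC_0→12.5:
  [0→0.5]: (15.29+14.69)/2 × 0.5 = 7.495
  [0.5→2]: (14.69+13.01)/2 × 1.5 = 20.775
  [2→4]: (13.01+11.06)/2 × 2 = 24.07
  [4→5.5]: (11.06+9.80)/2 × 1.5 = 15.645
  [5.5→9.5]: (9.80+7.08)/2 × 4 = 33.76
  [9.5→10.5]: (7.08+6.53)/2 × 1 = 6.805
  [10.5→12.5]: (6.53+5.56)/2 × 2 = 12.09
  Sum = 120.64 µg/mL·h
Extrapolated tail: C_last / k_e = 5.56 / 0.081 = 68.642
AUC_0→∞ = 120.64 + 68.642 = 189.282 µg/mL·h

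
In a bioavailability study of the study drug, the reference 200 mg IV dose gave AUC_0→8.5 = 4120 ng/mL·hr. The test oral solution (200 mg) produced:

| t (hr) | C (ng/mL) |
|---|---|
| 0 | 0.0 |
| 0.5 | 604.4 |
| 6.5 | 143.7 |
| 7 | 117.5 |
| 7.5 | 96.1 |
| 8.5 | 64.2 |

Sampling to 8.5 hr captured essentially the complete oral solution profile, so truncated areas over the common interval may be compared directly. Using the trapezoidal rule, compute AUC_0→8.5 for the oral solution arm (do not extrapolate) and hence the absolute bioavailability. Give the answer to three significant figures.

F = 0.630

Trapezoidal AUC_0→8.5 (oral solution):
  [0→0.5]: (0.0+604.4)/2 × 0.5 = 151.1
  [0.5→6.5]: (604.4+143.7)/2 × 6 = 2244.3
  [6.5→7]: (143.7+117.5)/2 × 0.5 = 65.3
  [7→7.5]: (117.5+96.1)/2 × 0.5 = 53.4
  [7.5→8.5]: (96.1+64.2)/2 × 1 = 80.15
  Sum = 2594.25 ng/mL·hr
F = (AUC_ev/D_ev)/(AUC_iv/D_iv) = (2594.25/200)/(4120/200) = 12.97125/20.6 = 0.6297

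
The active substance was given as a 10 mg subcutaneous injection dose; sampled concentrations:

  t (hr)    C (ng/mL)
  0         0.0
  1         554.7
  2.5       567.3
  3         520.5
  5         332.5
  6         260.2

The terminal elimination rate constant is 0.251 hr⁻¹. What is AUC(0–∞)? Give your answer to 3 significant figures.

AUC = 3580 ng/mL·hr

Trapezoidal AUC_0→6:
  [0→1]: (0.0+554.7)/2 × 1 = 277.35
  [1→2.5]: (554.7+567.3)/2 × 1.5 = 841.5
  [2.5→3]: (567.3+520.5)/2 × 0.5 = 271.95
  [3→5]: (520.5+332.5)/2 × 2 = 853.0
  [5→6]: (332.5+260.2)/2 × 1 = 296.35
  Sum = 2540.15 ng/mL·hr
Extrapolated tail: C_last / k_e = 260.2 / 0.251 = 1036.653
AUC_0→∞ = 2540.15 + 1036.653 = 3576.803 ng/mL·hr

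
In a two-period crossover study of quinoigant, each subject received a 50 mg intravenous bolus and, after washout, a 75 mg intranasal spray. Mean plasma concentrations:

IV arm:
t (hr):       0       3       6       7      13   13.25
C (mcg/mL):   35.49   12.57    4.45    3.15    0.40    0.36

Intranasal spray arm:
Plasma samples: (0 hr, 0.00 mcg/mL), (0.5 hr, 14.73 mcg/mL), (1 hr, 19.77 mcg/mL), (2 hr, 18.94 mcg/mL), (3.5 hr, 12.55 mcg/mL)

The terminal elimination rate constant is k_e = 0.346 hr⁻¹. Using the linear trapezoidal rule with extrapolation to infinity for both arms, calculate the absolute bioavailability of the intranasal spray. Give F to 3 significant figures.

Trapezoidal AUC_0→13.25 (IV):
  [0→3]: (35.49+12.57)/2 × 3 = 72.09
  [3→6]: (12.57+4.45)/2 × 3 = 25.53
  [6→7]: (4.45+3.15)/2 × 1 = 3.8
  [7→13]: (3.15+0.40)/2 × 6 = 10.65
  [13→13.25]: (0.40+0.36)/2 × 0.25 = 0.095
  Sum = 112.165 mcg/mL·hr
IV tail: 0.36/0.346 = 1.040; AUC_iv,0→∞ = 112.165 + 1.040 = 113.205 mcg/mL·hr
Trapezoidal AUC_0→3.5 (intranasal spray):
  [0→0.5]: (0.00+14.73)/2 × 0.5 = 3.6825
  [0.5→1]: (14.73+19.77)/2 × 0.5 = 8.625
  [1→2]: (19.77+18.94)/2 × 1 = 19.355
  [2→3.5]: (18.94+12.55)/2 × 1.5 = 23.6175
  Sum = 55.28 mcg/mL·hr
intranasal spray tail: 12.55/0.346 = 36.272; AUC_ev,0→∞ = 55.28 + 36.272 = 91.552 mcg/mL·hr
F = (AUC_ev/D_ev)/(AUC_iv/D_iv) = (91.552/75)/(113.205/50) = 1.22069/2.2641 = 0.5392

F = 0.539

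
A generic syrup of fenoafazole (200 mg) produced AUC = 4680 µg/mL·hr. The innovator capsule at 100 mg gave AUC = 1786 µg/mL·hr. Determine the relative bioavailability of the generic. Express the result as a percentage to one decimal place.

F_rel = 131.0%

F_rel = (AUC_test/D_test) / (AUC_ref/D_ref)
      = (4680/200) / (1786/100)
      = 23.4 / 17.86 = 1.3102 = 131.02%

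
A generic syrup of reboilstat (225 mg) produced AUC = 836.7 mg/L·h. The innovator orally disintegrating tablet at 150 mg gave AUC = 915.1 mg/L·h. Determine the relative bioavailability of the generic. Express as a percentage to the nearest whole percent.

F_rel = (AUC_test/D_test) / (AUC_ref/D_ref)
      = (836.7/225) / (915.1/150)
      = 3.71867 / 6.10067 = 0.6096 = 60.96%

F_rel = 61%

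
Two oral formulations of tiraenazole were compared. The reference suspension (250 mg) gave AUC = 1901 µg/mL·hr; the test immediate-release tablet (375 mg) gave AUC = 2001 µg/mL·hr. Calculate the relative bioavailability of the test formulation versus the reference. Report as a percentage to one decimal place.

F_rel = 70.2%

F_rel = (AUC_test/D_test) / (AUC_ref/D_ref)
      = (2001/375) / (1901/250)
      = 5.336 / 7.604 = 0.7017 = 70.17%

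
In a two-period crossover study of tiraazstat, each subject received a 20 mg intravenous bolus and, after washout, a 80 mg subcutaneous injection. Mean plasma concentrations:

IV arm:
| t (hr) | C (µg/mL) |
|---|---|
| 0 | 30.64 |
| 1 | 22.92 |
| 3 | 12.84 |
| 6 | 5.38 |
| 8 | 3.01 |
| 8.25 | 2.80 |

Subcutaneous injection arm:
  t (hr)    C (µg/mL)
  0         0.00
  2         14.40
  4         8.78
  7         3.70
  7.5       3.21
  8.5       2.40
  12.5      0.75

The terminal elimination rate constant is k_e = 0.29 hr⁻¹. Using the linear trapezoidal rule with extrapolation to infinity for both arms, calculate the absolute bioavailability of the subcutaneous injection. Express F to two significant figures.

Trapezoidal AUC_0→8.25 (IV):
  [0→1]: (30.64+22.92)/2 × 1 = 26.78
  [1→3]: (22.92+12.84)/2 × 2 = 35.76
  [3→6]: (12.84+5.38)/2 × 3 = 27.33
  [6→8]: (5.38+3.01)/2 × 2 = 8.39
  [8→8.25]: (3.01+2.80)/2 × 0.25 = 0.72625
  Sum = 98.98625 µg/mL·hr
IV tail: 2.80/0.29 = 9.655; AUC_iv,0→∞ = 98.98625 + 9.655 = 108.64125 µg/mL·hr
Trapezoidal AUC_0→12.5 (subcutaneous injection):
  [0→2]: (0.00+14.40)/2 × 2 = 14.4
  [2→4]: (14.40+8.78)/2 × 2 = 23.18
  [4→7]: (8.78+3.70)/2 × 3 = 18.72
  [7→7.5]: (3.70+3.21)/2 × 0.5 = 1.7275
  [7.5→8.5]: (3.21+2.40)/2 × 1 = 2.805
  [8.5→12.5]: (2.40+0.75)/2 × 4 = 6.3
  Sum = 67.1325 µg/mL·hr
subcutaneous injection tail: 0.75/0.29 = 2.586; AUC_ev,0→∞ = 67.1325 + 2.586 = 69.7185 µg/mL·hr
F = (AUC_ev/D_ev)/(AUC_iv/D_iv) = (69.7185/80)/(108.64125/20) = 0.87148125/5.4320625 = 0.1604

F = 0.16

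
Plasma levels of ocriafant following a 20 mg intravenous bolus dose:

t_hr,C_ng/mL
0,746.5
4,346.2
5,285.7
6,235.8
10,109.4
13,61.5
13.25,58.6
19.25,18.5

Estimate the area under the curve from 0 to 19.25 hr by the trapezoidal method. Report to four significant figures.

Trapezoidal AUC_0→19.25:
  [0→4]: (746.5+346.2)/2 × 4 = 2185.4
  [4→5]: (346.2+285.7)/2 × 1 = 315.95
  [5→6]: (285.7+235.8)/2 × 1 = 260.75
  [6→10]: (235.8+109.4)/2 × 4 = 690.4
  [10→13]: (109.4+61.5)/2 × 3 = 256.35
  [13→13.25]: (61.5+58.6)/2 × 0.25 = 15.0125
  [13.25→19.25]: (58.6+18.5)/2 × 6 = 231.3
  Sum = 3955.1625 ng/mL·hr

AUC = 3955 ng/mL·hr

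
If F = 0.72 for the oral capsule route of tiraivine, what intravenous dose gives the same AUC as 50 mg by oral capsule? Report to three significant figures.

D_iv = 36.0 mg

Systemic exposure from an extravascular dose = F × D_ev, so the equivalent IV dose is F × D_ev.
D_iv = F × D_ev = 0.72 × 50 = 36 mg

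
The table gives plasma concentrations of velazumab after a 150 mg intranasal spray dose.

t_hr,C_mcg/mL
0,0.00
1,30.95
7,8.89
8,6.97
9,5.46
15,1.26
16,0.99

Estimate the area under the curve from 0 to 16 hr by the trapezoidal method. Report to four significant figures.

Trapezoidal AUC_0→16:
  [0→1]: (0.00+30.95)/2 × 1 = 15.475
  [1→7]: (30.95+8.89)/2 × 6 = 119.52
  [7→8]: (8.89+6.97)/2 × 1 = 7.93
  [8→9]: (6.97+5.46)/2 × 1 = 6.215
  [9→15]: (5.46+1.26)/2 × 6 = 20.16
  [15→16]: (1.26+0.99)/2 × 1 = 1.125
  Sum = 170.425 mcg/mL·hr

AUC = 170.4 mcg/mL·hr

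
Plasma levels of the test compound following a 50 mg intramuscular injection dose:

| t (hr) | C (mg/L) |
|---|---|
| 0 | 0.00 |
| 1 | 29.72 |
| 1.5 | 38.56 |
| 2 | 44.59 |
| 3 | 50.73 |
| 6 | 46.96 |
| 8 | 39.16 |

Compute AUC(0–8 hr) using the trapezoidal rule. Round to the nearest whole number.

Trapezoidal AUC_0→8:
  [0→1]: (0.00+29.72)/2 × 1 = 14.86
  [1→1.5]: (29.72+38.56)/2 × 0.5 = 17.07
  [1.5→2]: (38.56+44.59)/2 × 0.5 = 20.7875
  [2→3]: (44.59+50.73)/2 × 1 = 47.66
  [3→6]: (50.73+46.96)/2 × 3 = 146.535
  [6→8]: (46.96+39.16)/2 × 2 = 86.12
  Sum = 333.0325 mg/L·hr

AUC = 333 mg/L·hr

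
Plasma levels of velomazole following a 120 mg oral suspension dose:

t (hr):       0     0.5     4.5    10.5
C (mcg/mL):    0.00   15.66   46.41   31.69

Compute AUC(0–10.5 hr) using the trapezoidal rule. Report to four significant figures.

AUC = 362.4 mcg/mL·hr

Trapezoidal AUC_0→10.5:
  [0→0.5]: (0.00+15.66)/2 × 0.5 = 3.915
  [0.5→4.5]: (15.66+46.41)/2 × 4 = 124.14
  [4.5→10.5]: (46.41+31.69)/2 × 6 = 234.3
  Sum = 362.355 mcg/mL·hr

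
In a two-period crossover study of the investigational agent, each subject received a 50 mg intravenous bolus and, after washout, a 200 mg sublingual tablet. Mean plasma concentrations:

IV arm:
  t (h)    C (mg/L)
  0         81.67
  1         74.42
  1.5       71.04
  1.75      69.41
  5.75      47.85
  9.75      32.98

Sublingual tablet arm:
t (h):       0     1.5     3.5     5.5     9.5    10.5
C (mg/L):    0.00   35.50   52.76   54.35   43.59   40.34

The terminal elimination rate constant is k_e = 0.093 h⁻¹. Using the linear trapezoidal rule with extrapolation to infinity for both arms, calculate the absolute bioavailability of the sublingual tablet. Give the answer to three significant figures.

Trapezoidal AUC_0→9.75 (IV):
  [0→1]: (81.67+74.42)/2 × 1 = 78.045
  [1→1.5]: (74.42+71.04)/2 × 0.5 = 36.365
  [1.5→1.75]: (71.04+69.41)/2 × 0.25 = 17.55625
  [1.75→5.75]: (69.41+47.85)/2 × 4 = 234.52
  [5.75→9.75]: (47.85+32.98)/2 × 4 = 161.66
  Sum = 528.14625 mg/L·h
IV tail: 32.98/0.093 = 354.624; AUC_iv,0→∞ = 528.14625 + 354.624 = 882.77025 mg/L·h
Trapezoidal AUC_0→10.5 (sublingual tablet):
  [0→1.5]: (0.00+35.50)/2 × 1.5 = 26.625
  [1.5→3.5]: (35.50+52.76)/2 × 2 = 88.26
  [3.5→5.5]: (52.76+54.35)/2 × 2 = 107.11
  [5.5→9.5]: (54.35+43.59)/2 × 4 = 195.88
  [9.5→10.5]: (43.59+40.34)/2 × 1 = 41.965
  Sum = 459.84 mg/L·h
sublingual tablet tail: 40.34/0.093 = 433.763; AUC_ev,0→∞ = 459.84 + 433.763 = 893.603 mg/L·h
F = (AUC_ev/D_ev)/(AUC_iv/D_iv) = (893.603/200)/(882.77025/50) = 4.468015/17.655405 = 0.2531

F = 0.253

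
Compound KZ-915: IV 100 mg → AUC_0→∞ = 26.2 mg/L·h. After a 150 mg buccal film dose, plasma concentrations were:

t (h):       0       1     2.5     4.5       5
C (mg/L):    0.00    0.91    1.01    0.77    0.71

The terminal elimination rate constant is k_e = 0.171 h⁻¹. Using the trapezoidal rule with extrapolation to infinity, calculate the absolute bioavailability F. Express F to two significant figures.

Trapezoidal AUC_0→5 (buccal film):
  [0→1]: (0.00+0.91)/2 × 1 = 0.455
  [1→2.5]: (0.91+1.01)/2 × 1.5 = 1.44
  [2.5→4.5]: (1.01+0.77)/2 × 2 = 1.78
  [4.5→5]: (0.77+0.71)/2 × 0.5 = 0.37
  Sum = 4.045 mg/L·h
Tail: C_last/k_e = 0.71/0.171 = 4.152
AUC_0→∞ (buccal film) = 4.045 + 4.152 = 8.197 mg/L·h
F = (AUC_ev/D_ev)/(AUC_iv/D_iv) = (8.197/150)/(26.2/100) = 0.0546467/0.262 = 0.2086

F = 0.21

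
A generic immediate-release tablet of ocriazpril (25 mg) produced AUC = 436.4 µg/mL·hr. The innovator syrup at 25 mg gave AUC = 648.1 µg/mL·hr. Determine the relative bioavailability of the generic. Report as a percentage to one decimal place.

F_rel = 67.3%

F_rel = (AUC_test/D_test) / (AUC_ref/D_ref)
      = (436.4/25) / (648.1/25)
      = 17.456 / 25.924 = 0.6734 = 67.34%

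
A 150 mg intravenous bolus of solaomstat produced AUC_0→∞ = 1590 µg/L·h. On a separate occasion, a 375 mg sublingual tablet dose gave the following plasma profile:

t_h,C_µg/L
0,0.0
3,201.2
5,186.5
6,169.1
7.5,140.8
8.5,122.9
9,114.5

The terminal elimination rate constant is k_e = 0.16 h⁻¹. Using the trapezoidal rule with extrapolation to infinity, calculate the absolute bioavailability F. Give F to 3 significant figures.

F = 0.505

Trapezoidal AUC_0→9 (sublingual tablet):
  [0→3]: (0.0+201.2)/2 × 3 = 301.8
  [3→5]: (201.2+186.5)/2 × 2 = 387.7
  [5→6]: (186.5+169.1)/2 × 1 = 177.8
  [6→7.5]: (169.1+140.8)/2 × 1.5 = 232.425
  [7.5→8.5]: (140.8+122.9)/2 × 1 = 131.85
  [8.5→9]: (122.9+114.5)/2 × 0.5 = 59.35
  Sum = 1290.925 µg/L·h
Tail: C_last/k_e = 114.5/0.16 = 715.625
AUC_0→∞ (sublingual tablet) = 1290.925 + 715.625 = 2006.55 µg/L·h
F = (AUC_ev/D_ev)/(AUC_iv/D_iv) = (2006.55/375)/(1590/150) = 5.3508/10.6 = 0.5048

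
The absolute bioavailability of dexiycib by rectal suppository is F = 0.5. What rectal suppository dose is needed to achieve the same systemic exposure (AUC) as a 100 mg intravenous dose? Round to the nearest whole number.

D_rectal = 200 mg

For equal systemic exposure: F × D_ev = D_iv
D_ev = D_iv / F = 100 / 0.5 = 200 mg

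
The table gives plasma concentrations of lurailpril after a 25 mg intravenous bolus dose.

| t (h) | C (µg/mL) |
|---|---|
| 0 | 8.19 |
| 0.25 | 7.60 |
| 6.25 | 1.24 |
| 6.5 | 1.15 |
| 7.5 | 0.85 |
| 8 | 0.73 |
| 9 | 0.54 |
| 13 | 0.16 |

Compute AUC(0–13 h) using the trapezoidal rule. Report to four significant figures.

Trapezoidal AUC_0→13:
  [0→0.25]: (8.19+7.60)/2 × 0.25 = 1.97375
  [0.25→6.25]: (7.60+1.24)/2 × 6 = 26.52
  [6.25→6.5]: (1.24+1.15)/2 × 0.25 = 0.29875
  [6.5→7.5]: (1.15+0.85)/2 × 1 = 1.0
  [7.5→8]: (0.85+0.73)/2 × 0.5 = 0.395
  [8→9]: (0.73+0.54)/2 × 1 = 0.635
  [9→13]: (0.54+0.16)/2 × 4 = 1.4
  Sum = 32.2225 µg/mL·h

AUC = 32.22 µg/mL·h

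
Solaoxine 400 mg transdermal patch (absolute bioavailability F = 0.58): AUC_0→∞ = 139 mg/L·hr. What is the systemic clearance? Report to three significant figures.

CL = F × Dose / AUC_0→∞
   = 0.58 × 400 / 139 = 1.66906 L/hr

CL = 1.67 L/hr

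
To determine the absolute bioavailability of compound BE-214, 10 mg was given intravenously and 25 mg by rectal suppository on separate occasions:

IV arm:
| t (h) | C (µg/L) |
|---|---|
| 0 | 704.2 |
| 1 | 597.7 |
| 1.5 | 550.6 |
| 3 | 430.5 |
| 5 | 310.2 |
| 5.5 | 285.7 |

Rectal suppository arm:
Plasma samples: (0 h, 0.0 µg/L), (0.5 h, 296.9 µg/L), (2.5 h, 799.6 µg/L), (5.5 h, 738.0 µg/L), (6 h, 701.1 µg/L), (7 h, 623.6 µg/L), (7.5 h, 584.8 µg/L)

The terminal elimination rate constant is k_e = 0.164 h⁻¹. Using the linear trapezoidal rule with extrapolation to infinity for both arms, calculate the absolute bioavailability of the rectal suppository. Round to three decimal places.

F = 0.777

Trapezoidal AUC_0→5.5 (IV):
  [0→1]: (704.2+597.7)/2 × 1 = 650.95
  [1→1.5]: (597.7+550.6)/2 × 0.5 = 287.075
  [1.5→3]: (550.6+430.5)/2 × 1.5 = 735.825
  [3→5]: (430.5+310.2)/2 × 2 = 740.7
  [5→5.5]: (310.2+285.7)/2 × 0.5 = 148.975
  Sum = 2563.525 µg/L·h
IV tail: 285.7/0.164 = 1742.073; AUC_iv,0→∞ = 2563.525 + 1742.073 = 4305.598 µg/L·h
Trapezoidal AUC_0→7.5 (rectal suppository):
  [0→0.5]: (0.0+296.9)/2 × 0.5 = 74.225
  [0.5→2.5]: (296.9+799.6)/2 × 2 = 1096.5
  [2.5→5.5]: (799.6+738.0)/2 × 3 = 2306.4
  [5.5→6]: (738.0+701.1)/2 × 0.5 = 359.775
  [6→7]: (701.1+623.6)/2 × 1 = 662.35
  [7→7.5]: (623.6+584.8)/2 × 0.5 = 302.1
  Sum = 4801.35 µg/L·h
rectal suppository tail: 584.8/0.164 = 3565.854; AUC_ev,0→∞ = 4801.35 + 3565.854 = 8367.204 µg/L·h
F = (AUC_ev/D_ev)/(AUC_iv/D_iv) = (8367.204/25)/(4305.598/10) = 334.68816/430.5598 = 0.7773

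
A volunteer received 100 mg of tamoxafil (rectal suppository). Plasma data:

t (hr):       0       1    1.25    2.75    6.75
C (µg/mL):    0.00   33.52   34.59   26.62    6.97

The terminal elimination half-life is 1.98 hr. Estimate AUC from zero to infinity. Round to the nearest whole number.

Trapezoidal AUC_0→6.75:
  [0→1]: (0.00+33.52)/2 × 1 = 16.76
  [1→1.25]: (33.52+34.59)/2 × 0.25 = 8.51375
  [1.25→2.75]: (34.59+26.62)/2 × 1.5 = 45.9075
  [2.75→6.75]: (26.62+6.97)/2 × 4 = 67.18
  Sum = 138.36125 µg/mL·hr
k_e = ln2 / t½ = 0.693147 / 1.98 = 0.3501 hr^-1
Extrapolated tail: C_last / k_e = 6.97 / 0.3501 = 19.909
AUC_0→∞ = 138.36125 + 19.909 = 158.27025 µg/mL·hr

AUC = 158 µg/mL·hr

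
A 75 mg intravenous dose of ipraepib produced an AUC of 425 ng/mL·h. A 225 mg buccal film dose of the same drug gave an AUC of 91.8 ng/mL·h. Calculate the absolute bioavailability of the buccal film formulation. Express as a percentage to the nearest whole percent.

F = 7%

F = (AUC_ev / D_ev) / (AUC_iv / D_iv)
  = (91.8/225) / (425/75)
  = 0.408 / 5.66667 = 0.0720
  = 7.20%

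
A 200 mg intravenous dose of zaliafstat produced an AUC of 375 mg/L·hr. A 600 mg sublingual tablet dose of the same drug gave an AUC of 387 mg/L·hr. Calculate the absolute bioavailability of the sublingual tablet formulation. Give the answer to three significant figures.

F = (AUC_ev / D_ev) / (AUC_iv / D_iv)
  = (387/600) / (375/200)
  = 0.645 / 1.875 = 0.3440

F = 0.344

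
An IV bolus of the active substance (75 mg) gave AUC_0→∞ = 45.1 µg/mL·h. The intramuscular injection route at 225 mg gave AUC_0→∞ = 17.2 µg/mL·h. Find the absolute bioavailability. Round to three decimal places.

F = (AUC_ev / D_ev) / (AUC_iv / D_iv)
  = (17.2/225) / (45.1/75)
  = 0.0764444 / 0.601333 = 0.1271

F = 0.127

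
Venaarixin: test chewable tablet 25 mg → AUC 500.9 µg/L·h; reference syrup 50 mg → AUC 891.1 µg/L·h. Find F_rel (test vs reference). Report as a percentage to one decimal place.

F_rel = (AUC_test/D_test) / (AUC_ref/D_ref)
      = (500.9/25) / (891.1/50)
      = 20.036 / 17.822 = 1.1242 = 112.42%

F_rel = 112.4%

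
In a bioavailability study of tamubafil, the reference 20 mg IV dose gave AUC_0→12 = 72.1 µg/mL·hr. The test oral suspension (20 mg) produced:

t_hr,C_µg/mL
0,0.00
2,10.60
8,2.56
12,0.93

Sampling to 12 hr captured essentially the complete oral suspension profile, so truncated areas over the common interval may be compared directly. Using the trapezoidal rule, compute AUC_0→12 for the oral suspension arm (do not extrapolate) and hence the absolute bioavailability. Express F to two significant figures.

Trapezoidal AUC_0→12 (oral suspension):
  [0→2]: (0.00+10.60)/2 × 2 = 10.6
  [2→8]: (10.60+2.56)/2 × 6 = 39.48
  [8→12]: (2.56+0.93)/2 × 4 = 6.98
  Sum = 57.06 µg/mL·hr
F = (AUC_ev/D_ev)/(AUC_iv/D_iv) = (57.06/20)/(72.1/20) = 2.853/3.605 = 0.7914

F = 0.79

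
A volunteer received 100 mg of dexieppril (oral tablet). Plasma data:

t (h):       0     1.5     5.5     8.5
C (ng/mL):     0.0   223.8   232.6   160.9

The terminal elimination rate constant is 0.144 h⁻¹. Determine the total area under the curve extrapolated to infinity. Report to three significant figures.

AUC = 2790 ng/mL·h

Trapezoidal AUC_0→8.5:
  [0→1.5]: (0.0+223.8)/2 × 1.5 = 167.85
  [1.5→5.5]: (223.8+232.6)/2 × 4 = 912.8
  [5.5→8.5]: (232.6+160.9)/2 × 3 = 590.25
  Sum = 1670.9 ng/mL·h
Extrapolated tail: C_last / k_e = 160.9 / 0.144 = 1117.361
AUC_0→∞ = 1670.9 + 1117.361 = 2788.261 ng/mL·h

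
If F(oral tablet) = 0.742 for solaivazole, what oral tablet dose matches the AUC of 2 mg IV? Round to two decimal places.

For equal systemic exposure: F × D_ev = D_iv
D_ev = D_iv / F = 2 / 0.742 = 2.69542 mg

D_oral = 2.70 mg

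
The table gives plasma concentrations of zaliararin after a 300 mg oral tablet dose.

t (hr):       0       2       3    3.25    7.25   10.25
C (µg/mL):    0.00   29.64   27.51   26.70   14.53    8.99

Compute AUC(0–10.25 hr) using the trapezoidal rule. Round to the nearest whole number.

Trapezoidal AUC_0→10.25:
  [0→2]: (0.00+29.64)/2 × 2 = 29.64
  [2→3]: (29.64+27.51)/2 × 1 = 28.575
  [3→3.25]: (27.51+26.70)/2 × 0.25 = 6.77625
  [3.25→7.25]: (26.70+14.53)/2 × 4 = 82.46
  [7.25→10.25]: (14.53+8.99)/2 × 3 = 35.28
  Sum = 182.73125 µg/mL·hr

AUC = 183 µg/mL·hr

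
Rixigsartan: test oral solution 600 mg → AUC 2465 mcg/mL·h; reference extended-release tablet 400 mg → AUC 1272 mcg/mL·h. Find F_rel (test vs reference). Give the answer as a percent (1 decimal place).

F_rel = (AUC_test/D_test) / (AUC_ref/D_ref)
      = (2465/600) / (1272/400)
      = 4.10833 / 3.18 = 1.2919 = 129.19%

F_rel = 129.2%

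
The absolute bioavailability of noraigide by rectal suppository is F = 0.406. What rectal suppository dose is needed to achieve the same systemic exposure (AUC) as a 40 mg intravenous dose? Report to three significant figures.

D_rectal = 98.5 mg

For equal systemic exposure: F × D_ev = D_iv
D_ev = D_iv / F = 40 / 0.406 = 98.5222 mg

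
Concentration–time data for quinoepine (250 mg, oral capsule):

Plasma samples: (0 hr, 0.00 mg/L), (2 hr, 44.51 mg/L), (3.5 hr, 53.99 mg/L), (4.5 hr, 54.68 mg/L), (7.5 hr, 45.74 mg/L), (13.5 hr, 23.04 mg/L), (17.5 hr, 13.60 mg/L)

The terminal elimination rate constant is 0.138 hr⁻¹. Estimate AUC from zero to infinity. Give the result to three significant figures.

AUC = 702 mg/L·hr

Trapezoidal AUC_0→17.5:
  [0→2]: (0.00+44.51)/2 × 2 = 44.51
  [2→3.5]: (44.51+53.99)/2 × 1.5 = 73.875
  [3.5→4.5]: (53.99+54.68)/2 × 1 = 54.335
  [4.5→7.5]: (54.68+45.74)/2 × 3 = 150.63
  [7.5→13.5]: (45.74+23.04)/2 × 6 = 206.34
  [13.5→17.5]: (23.04+13.60)/2 × 4 = 73.28
  Sum = 602.97 mg/L·hr
Extrapolated tail: C_last / k_e = 13.60 / 0.138 = 98.551
AUC_0→∞ = 602.97 + 98.551 = 701.521 mg/L·hr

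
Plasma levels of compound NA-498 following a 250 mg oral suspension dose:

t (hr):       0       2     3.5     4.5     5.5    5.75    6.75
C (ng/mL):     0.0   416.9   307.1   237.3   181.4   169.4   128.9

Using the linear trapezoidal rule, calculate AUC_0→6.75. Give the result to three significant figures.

AUC = 1630 ng/mL·hr

Trapezoidal AUC_0→6.75:
  [0→2]: (0.0+416.9)/2 × 2 = 416.9
  [2→3.5]: (416.9+307.1)/2 × 1.5 = 543.0
  [3.5→4.5]: (307.1+237.3)/2 × 1 = 272.2
  [4.5→5.5]: (237.3+181.4)/2 × 1 = 209.35
  [5.5→5.75]: (181.4+169.4)/2 × 0.25 = 43.85
  [5.75→6.75]: (169.4+128.9)/2 × 1 = 149.15
  Sum = 1634.45 ng/mL·hr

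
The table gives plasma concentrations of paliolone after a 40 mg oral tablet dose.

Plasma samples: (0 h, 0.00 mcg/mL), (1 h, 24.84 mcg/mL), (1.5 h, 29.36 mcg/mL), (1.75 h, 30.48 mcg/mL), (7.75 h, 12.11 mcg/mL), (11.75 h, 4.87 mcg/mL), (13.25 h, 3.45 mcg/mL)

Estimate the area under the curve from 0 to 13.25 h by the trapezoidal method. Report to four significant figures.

Trapezoidal AUC_0→13.25:
  [0→1]: (0.00+24.84)/2 × 1 = 12.42
  [1→1.5]: (24.84+29.36)/2 × 0.5 = 13.55
  [1.5→1.75]: (29.36+30.48)/2 × 0.25 = 7.48
  [1.75→7.75]: (30.48+12.11)/2 × 6 = 127.77
  [7.75→11.75]: (12.11+4.87)/2 × 4 = 33.96
  [11.75→13.25]: (4.87+3.45)/2 × 1.5 = 6.24
  Sum = 201.42 mcg/mL·h

AUC = 201.4 mcg/mL·h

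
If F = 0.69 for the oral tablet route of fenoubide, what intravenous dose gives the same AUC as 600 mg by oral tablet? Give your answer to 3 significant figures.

Systemic exposure from an extravascular dose = F × D_ev, so the equivalent IV dose is F × D_ev.
D_iv = F × D_ev = 0.69 × 600 = 414 mg

D_iv = 414 mg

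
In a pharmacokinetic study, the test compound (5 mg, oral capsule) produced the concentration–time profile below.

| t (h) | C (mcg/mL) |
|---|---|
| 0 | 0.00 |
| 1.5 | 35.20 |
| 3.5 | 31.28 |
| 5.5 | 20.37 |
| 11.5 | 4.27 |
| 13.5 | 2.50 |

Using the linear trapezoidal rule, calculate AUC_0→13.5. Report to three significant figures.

Trapezoidal AUC_0→13.5:
  [0→1.5]: (0.00+35.20)/2 × 1.5 = 26.4
  [1.5→3.5]: (35.20+31.28)/2 × 2 = 66.48
  [3.5→5.5]: (31.28+20.37)/2 × 2 = 51.65
  [5.5→11.5]: (20.37+4.27)/2 × 6 = 73.92
  [11.5→13.5]: (4.27+2.50)/2 × 2 = 6.77
  Sum = 225.22 mcg/mL·h

AUC = 225 mcg/mL·h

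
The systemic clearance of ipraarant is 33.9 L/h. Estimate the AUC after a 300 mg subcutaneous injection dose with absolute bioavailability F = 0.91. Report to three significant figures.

AUC = 8.05 mg/L·h

AUC_0→∞ = F × Dose / CL
        = 0.91 × 300 / 33.9 = 8.0531 mg/L·h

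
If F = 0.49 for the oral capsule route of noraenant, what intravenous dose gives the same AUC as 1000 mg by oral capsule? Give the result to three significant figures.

D_iv = 490 mg

Systemic exposure from an extravascular dose = F × D_ev, so the equivalent IV dose is F × D_ev.
D_iv = F × D_ev = 0.49 × 1000 = 490 mg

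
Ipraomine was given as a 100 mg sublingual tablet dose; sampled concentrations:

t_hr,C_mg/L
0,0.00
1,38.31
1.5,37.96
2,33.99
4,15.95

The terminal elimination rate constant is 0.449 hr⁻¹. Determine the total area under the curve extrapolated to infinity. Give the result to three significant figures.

AUC = 142 mg/L·hr

Trapezoidal AUC_0→4:
  [0→1]: (0.00+38.31)/2 × 1 = 19.155
  [1→1.5]: (38.31+37.96)/2 × 0.5 = 19.0675
  [1.5→2]: (37.96+33.99)/2 × 0.5 = 17.9875
  [2→4]: (33.99+15.95)/2 × 2 = 49.94
  Sum = 106.15 mg/L·hr
Extrapolated tail: C_last / k_e = 15.95 / 0.449 = 35.523
AUC_0→∞ = 106.15 + 35.523 = 141.673 mg/L·hr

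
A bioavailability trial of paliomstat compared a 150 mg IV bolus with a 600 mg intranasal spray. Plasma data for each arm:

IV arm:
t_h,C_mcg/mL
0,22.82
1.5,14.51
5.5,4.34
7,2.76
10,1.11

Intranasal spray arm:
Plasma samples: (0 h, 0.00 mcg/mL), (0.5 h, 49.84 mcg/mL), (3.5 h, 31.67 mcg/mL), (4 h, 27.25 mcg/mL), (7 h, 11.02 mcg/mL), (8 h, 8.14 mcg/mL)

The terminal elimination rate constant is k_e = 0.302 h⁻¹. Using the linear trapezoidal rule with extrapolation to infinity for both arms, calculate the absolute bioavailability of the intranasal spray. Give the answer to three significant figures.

Trapezoidal AUC_0→10 (IV):
  [0→1.5]: (22.82+14.51)/2 × 1.5 = 27.9975
  [1.5→5.5]: (14.51+4.34)/2 × 4 = 37.7
  [5.5→7]: (4.34+2.76)/2 × 1.5 = 5.325
  [7→10]: (2.76+1.11)/2 × 3 = 5.805
  Sum = 76.8275 mcg/mL·h
IV tail: 1.11/0.302 = 3.675; AUC_iv,0→∞ = 76.8275 + 3.675 = 80.5025 mcg/mL·h
Trapezoidal AUC_0→8 (intranasal spray):
  [0→0.5]: (0.00+49.84)/2 × 0.5 = 12.46
  [0.5→3.5]: (49.84+31.67)/2 × 3 = 122.265
  [3.5→4]: (31.67+27.25)/2 × 0.5 = 14.73
  [4→7]: (27.25+11.02)/2 × 3 = 57.405
  [7→8]: (11.02+8.14)/2 × 1 = 9.58
  Sum = 216.44 mcg/mL·h
intranasal spray tail: 8.14/0.302 = 26.954; AUC_ev,0→∞ = 216.44 + 26.954 = 243.394 mcg/mL·h
F = (AUC_ev/D_ev)/(AUC_iv/D_iv) = (243.394/600)/(80.5025/150) = 0.405657/0.536683 = 0.7559

F = 0.756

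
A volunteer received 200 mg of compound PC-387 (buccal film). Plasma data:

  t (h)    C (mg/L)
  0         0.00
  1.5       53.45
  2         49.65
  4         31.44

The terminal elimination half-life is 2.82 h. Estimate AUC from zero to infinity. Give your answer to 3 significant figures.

Trapezoidal AUC_0→4:
  [0→1.5]: (0.00+53.45)/2 × 1.5 = 40.0875
  [1.5→2]: (53.45+49.65)/2 × 0.5 = 25.775
  [2→4]: (49.65+31.44)/2 × 2 = 81.09
  Sum = 146.9525 mg/L·h
k_e = ln2 / t½ = 0.693147 / 2.82 = 0.2458 h^-1
Extrapolated tail: C_last / k_e = 31.44 / 0.2458 = 127.909
AUC_0→∞ = 146.9525 + 127.909 = 274.8615 mg/L·h

AUC = 275 mg/L·h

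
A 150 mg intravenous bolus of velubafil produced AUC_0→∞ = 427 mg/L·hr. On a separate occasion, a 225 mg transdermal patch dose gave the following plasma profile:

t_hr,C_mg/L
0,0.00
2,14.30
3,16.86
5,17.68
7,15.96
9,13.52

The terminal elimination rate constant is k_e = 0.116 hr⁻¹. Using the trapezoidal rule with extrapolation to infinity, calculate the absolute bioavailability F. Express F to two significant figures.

Trapezoidal AUC_0→9 (transdermal patch):
  [0→2]: (0.00+14.30)/2 × 2 = 14.3
  [2→3]: (14.30+16.86)/2 × 1 = 15.58
  [3→5]: (16.86+17.68)/2 × 2 = 34.54
  [5→7]: (17.68+15.96)/2 × 2 = 33.64
  [7→9]: (15.96+13.52)/2 × 2 = 29.48
  Sum = 127.54 mg/L·hr
Tail: C_last/k_e = 13.52/0.116 = 116.552
AUC_0→∞ (transdermal patch) = 127.54 + 116.552 = 244.092 mg/L·hr
F = (AUC_ev/D_ev)/(AUC_iv/D_iv) = (244.092/225)/(427/150) = 1.08485/2.84667 = 0.3811

F = 0.38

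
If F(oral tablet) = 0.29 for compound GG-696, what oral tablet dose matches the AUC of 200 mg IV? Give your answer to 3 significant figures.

For equal systemic exposure: F × D_ev = D_iv
D_ev = D_iv / F = 200 / 0.29 = 689.655 mg

D_oral = 690 mg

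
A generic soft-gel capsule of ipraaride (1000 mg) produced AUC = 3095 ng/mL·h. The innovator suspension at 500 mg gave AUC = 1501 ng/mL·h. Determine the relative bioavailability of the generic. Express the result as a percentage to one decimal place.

F_rel = 103.1%

F_rel = (AUC_test/D_test) / (AUC_ref/D_ref)
      = (3095/1000) / (1501/500)
      = 3.095 / 3.002 = 1.0310 = 103.10%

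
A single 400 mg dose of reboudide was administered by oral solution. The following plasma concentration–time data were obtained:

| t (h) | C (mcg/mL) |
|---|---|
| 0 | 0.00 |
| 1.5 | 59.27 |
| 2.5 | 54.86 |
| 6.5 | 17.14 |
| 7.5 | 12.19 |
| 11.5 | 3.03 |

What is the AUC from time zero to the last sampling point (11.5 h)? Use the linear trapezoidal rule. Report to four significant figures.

Trapezoidal AUC_0→11.5:
  [0→1.5]: (0.00+59.27)/2 × 1.5 = 44.4525
  [1.5→2.5]: (59.27+54.86)/2 × 1 = 57.065
  [2.5→6.5]: (54.86+17.14)/2 × 4 = 144.0
  [6.5→7.5]: (17.14+12.19)/2 × 1 = 14.665
  [7.5→11.5]: (12.19+3.03)/2 × 4 = 30.44
  Sum = 290.6225 mcg/mL·h

AUC = 290.6 mcg/mL·h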